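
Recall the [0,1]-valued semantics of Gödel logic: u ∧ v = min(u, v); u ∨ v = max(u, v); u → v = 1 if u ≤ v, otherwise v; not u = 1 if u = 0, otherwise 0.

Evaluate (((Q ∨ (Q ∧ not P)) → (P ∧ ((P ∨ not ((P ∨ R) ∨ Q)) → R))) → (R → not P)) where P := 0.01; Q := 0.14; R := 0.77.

not P: Gödel ¬ of 0.01 = 0 (operand ≠ 0)
(Q ∧ not P) = min(0.14, 0) = 0
(Q ∨ (Q ∧ not P)) = max(0.14, 0) = 0.14
(P ∨ R) = max(0.01, 0.77) = 0.77
((P ∨ R) ∨ Q) = max(0.77, 0.14) = 0.77
not ((P ∨ R) ∨ Q): Gödel ¬ of 0.77 = 0 (operand ≠ 0)
(P ∨ not ((P ∨ R) ∨ Q)) = max(0.01, 0) = 0.01
((P ∨ not ((P ∨ R) ∨ Q)) → R): 0.01 ≤ 0.77, so result = 1
(P ∧ ((P ∨ not ((P ∨ R) ∨ Q)) → R)) = min(0.01, 1) = 0.01
((Q ∨ (Q ∧ not P)) → (P ∧ ((P ∨ not ((P ∨ R) ∨ Q)) → R))): 0.14 > 0.01, so result = 0.01
not P: Gödel ¬ of 0.01 = 0 (operand ≠ 0)
(R → not P): 0.77 > 0, so result = 0
(((Q ∨ (Q ∧ not P)) → (P ∧ ((P ∨ not ((P ∨ R) ∨ Q)) → R))) → (R → not P)): 0.01 > 0, so result = 0

0.00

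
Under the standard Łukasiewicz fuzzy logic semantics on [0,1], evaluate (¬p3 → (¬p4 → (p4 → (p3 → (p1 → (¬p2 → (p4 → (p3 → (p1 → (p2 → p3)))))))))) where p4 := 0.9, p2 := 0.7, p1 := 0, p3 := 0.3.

1.00

¬p3: Łukasiewicz ¬ gives 1 − 0.3 = 0.7
¬p4: Łukasiewicz ¬ gives 1 − 0.9 = 0.1
¬p2: Łukasiewicz ¬ gives 1 − 0.7 = 0.3
(p2 → p3): min(1, 1 − 0.7 + 0.3) = 0.6
(p1 → (p2 → p3)): min(1, 1 − 0 + 0.6) = 1
(p3 → (p1 → (p2 → p3))): min(1, 1 − 0.3 + 1) = 1
(p4 → (p3 → (p1 → (p2 → p3)))): min(1, 1 − 0.9 + 1) = 1
(¬p2 → (p4 → (p3 → (p1 → (p2 → p3))))): min(1, 1 − 0.3 + 1) = 1
(p1 → (¬p2 → (p4 → (p3 → (p1 → (p2 → p3)))))): min(1, 1 − 0 + 1) = 1
(p3 → (p1 → (¬p2 → (p4 → (p3 → (p1 → (p2 → p3))))))): min(1, 1 − 0.3 + 1) = 1
(p4 → (p3 → (p1 → (¬p2 → (p4 → (p3 → (p1 → (p2 → p3)))))))): min(1, 1 − 0.9 + 1) = 1
(¬p4 → (p4 → (p3 → (p1 → (¬p2 → (p4 → (p3 → (p1 → (p2 → p3))))))))): min(1, 1 − 0.1 + 1) = 1
(¬p3 → (¬p4 → (p4 → (p3 → (p1 → (¬p2 → (p4 → (p3 → (p1 → (p2 → p3)))))))))): min(1, 1 − 0.7 + 1) = 1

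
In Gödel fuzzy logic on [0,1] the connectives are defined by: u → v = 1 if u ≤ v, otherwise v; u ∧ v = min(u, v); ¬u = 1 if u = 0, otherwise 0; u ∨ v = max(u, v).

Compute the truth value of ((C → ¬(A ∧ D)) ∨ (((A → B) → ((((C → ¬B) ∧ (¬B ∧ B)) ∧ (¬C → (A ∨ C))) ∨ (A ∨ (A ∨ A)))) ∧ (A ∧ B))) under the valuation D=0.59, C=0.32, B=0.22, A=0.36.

0.22

(A ∧ D) = min(0.36, 0.59) = 0.36
¬(A ∧ D): Gödel ¬ of 0.36 = 0 (operand ≠ 0)
(C → ¬(A ∧ D)): 0.32 > 0, so result = 0
(A → B): 0.36 > 0.22, so result = 0.22
¬B: Gödel ¬ of 0.22 = 0 (operand ≠ 0)
(C → ¬B): 0.32 > 0, so result = 0
¬B: Gödel ¬ of 0.22 = 0 (operand ≠ 0)
(¬B ∧ B) = min(0, 0.22) = 0
((C → ¬B) ∧ (¬B ∧ B)) = min(0, 0) = 0
¬C: Gödel ¬ of 0.32 = 0 (operand ≠ 0)
(A ∨ C) = max(0.36, 0.32) = 0.36
(¬C → (A ∨ C)): 0 ≤ 0.36, so result = 1
(((C → ¬B) ∧ (¬B ∧ B)) ∧ (¬C → (A ∨ C))) = min(0, 1) = 0
(A ∨ A) = max(0.36, 0.36) = 0.36
(A ∨ (A ∨ A)) = max(0.36, 0.36) = 0.36
((((C → ¬B) ∧ (¬B ∧ B)) ∧ (¬C → (A ∨ C))) ∨ (A ∨ (A ∨ A))) = max(0, 0.36) = 0.36
((A → B) → ((((C → ¬B) ∧ (¬B ∧ B)) ∧ (¬C → (A ∨ C))) ∨ (A ∨ (A ∨ A)))): 0.22 ≤ 0.36, so result = 1
(A ∧ B) = min(0.36, 0.22) = 0.22
(((A → B) → ((((C → ¬B) ∧ (¬B ∧ B)) ∧ (¬C → (A ∨ C))) ∨ (A ∨ (A ∨ A)))) ∧ (A ∧ B)) = min(1, 0.22) = 0.22
((C → ¬(A ∧ D)) ∨ (((A → B) → ((((C → ¬B) ∧ (¬B ∧ B)) ∧ (¬C → (A ∨ C))) ∨ (A ∨ (A ∨ A)))) ∧ (A ∧ B))) = max(0, 0.22) = 0.22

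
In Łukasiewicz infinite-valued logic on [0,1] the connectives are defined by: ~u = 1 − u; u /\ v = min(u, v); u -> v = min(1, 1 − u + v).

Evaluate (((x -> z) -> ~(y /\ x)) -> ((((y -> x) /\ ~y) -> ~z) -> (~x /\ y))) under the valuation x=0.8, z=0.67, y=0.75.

(x -> z): min(1, 1 − 0.8 + 0.67) = 0.87
(y /\ x) = min(0.75, 0.8) = 0.75
~(y /\ x): Łukasiewicz ¬ gives 1 − 0.75 = 0.25
((x -> z) -> ~(y /\ x)): min(1, 1 − 0.87 + 0.25) = 0.38
(y -> x): min(1, 1 − 0.75 + 0.8) = 1
~y: Łukasiewicz ¬ gives 1 − 0.75 = 0.25
((y -> x) /\ ~y) = min(1, 0.25) = 0.25
~z: Łukasiewicz ¬ gives 1 − 0.67 = 0.33
(((y -> x) /\ ~y) -> ~z): min(1, 1 − 0.25 + 0.33) = 1
~x: Łukasiewicz ¬ gives 1 − 0.8 = 0.2
(~x /\ y) = min(0.2, 0.75) = 0.2
((((y -> x) /\ ~y) -> ~z) -> (~x /\ y)): min(1, 1 − 1 + 0.2) = 0.2
(((x -> z) -> ~(y /\ x)) -> ((((y -> x) /\ ~y) -> ~z) -> (~x /\ y))): min(1, 1 − 0.38 + 0.2) = 0.82

0.82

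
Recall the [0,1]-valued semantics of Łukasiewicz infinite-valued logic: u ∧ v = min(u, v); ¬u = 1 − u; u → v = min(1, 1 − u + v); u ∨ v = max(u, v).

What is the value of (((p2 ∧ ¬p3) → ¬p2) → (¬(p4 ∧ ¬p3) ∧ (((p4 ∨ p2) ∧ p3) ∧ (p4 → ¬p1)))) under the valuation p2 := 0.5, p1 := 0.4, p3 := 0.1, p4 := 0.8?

0.10

¬p3: Łukasiewicz ¬ gives 1 − 0.1 = 0.9
(p2 ∧ ¬p3) = min(0.5, 0.9) = 0.5
¬p2: Łukasiewicz ¬ gives 1 − 0.5 = 0.5
((p2 ∧ ¬p3) → ¬p2): min(1, 1 − 0.5 + 0.5) = 1
¬p3: Łukasiewicz ¬ gives 1 − 0.1 = 0.9
(p4 ∧ ¬p3) = min(0.8, 0.9) = 0.8
¬(p4 ∧ ¬p3): Łukasiewicz ¬ gives 1 − 0.8 = 0.2
(p4 ∨ p2) = max(0.8, 0.5) = 0.8
((p4 ∨ p2) ∧ p3) = min(0.8, 0.1) = 0.1
¬p1: Łukasiewicz ¬ gives 1 − 0.4 = 0.6
(p4 → ¬p1): min(1, 1 − 0.8 + 0.6) = 0.8
(((p4 ∨ p2) ∧ p3) ∧ (p4 → ¬p1)) = min(0.1, 0.8) = 0.1
(¬(p4 ∧ ¬p3) ∧ (((p4 ∨ p2) ∧ p3) ∧ (p4 → ¬p1))) = min(0.2, 0.1) = 0.1
(((p2 ∧ ¬p3) → ¬p2) → (¬(p4 ∧ ¬p3) ∧ (((p4 ∨ p2) ∧ p3) ∧ (p4 → ¬p1)))): min(1, 1 − 1 + 0.1) = 0.1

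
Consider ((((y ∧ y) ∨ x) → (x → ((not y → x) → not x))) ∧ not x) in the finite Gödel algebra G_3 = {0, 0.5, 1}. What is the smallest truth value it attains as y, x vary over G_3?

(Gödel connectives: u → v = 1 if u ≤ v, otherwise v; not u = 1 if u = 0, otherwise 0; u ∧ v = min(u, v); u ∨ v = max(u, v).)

0.00

The minimum is attained at y = 0, x = 0.5:
  (y ∧ y) = min(0, 0) = 0
  ((y ∧ y) ∨ x) = max(0, 0.5) = 0.5
  not y: Gödel ¬ of 0 = 1 (operand is 0)
  (not y → x): 1 > 0.5, so result = 0.5
  not x: Gödel ¬ of 0.5 = 0 (operand ≠ 0)
  ((not y → x) → not x): 0.5 > 0, so result = 0
  (x → ((not y → x) → not x)): 0.5 > 0, so result = 0
  (((y ∧ y) ∨ x) → (x → ((not y → x) → not x))): 0.5 > 0, so result = 0
  not x: Gödel ¬ of 0.5 = 0 (operand ≠ 0)
  ((((y ∧ y) ∨ x) → (x → ((not y → x) → not x))) ∧ not x) = min(0, 0) = 0
Checking all 9 assignments confirms none give a value below 0.00.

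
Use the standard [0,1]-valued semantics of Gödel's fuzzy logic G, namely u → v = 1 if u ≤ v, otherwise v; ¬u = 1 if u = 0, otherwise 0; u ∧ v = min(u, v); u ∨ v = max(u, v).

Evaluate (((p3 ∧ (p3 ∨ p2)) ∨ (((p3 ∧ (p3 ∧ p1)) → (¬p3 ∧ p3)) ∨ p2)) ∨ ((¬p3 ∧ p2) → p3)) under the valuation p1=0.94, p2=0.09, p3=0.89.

1.00

(p3 ∨ p2) = max(0.89, 0.09) = 0.89
(p3 ∧ (p3 ∨ p2)) = min(0.89, 0.89) = 0.89
(p3 ∧ p1) = min(0.89, 0.94) = 0.89
(p3 ∧ (p3 ∧ p1)) = min(0.89, 0.89) = 0.89
¬p3: Gödel ¬ of 0.89 = 0 (operand ≠ 0)
(¬p3 ∧ p3) = min(0, 0.89) = 0
((p3 ∧ (p3 ∧ p1)) → (¬p3 ∧ p3)): 0.89 > 0, so result = 0
(((p3 ∧ (p3 ∧ p1)) → (¬p3 ∧ p3)) ∨ p2) = max(0, 0.09) = 0.09
((p3 ∧ (p3 ∨ p2)) ∨ (((p3 ∧ (p3 ∧ p1)) → (¬p3 ∧ p3)) ∨ p2)) = max(0.89, 0.09) = 0.89
¬p3: Gödel ¬ of 0.89 = 0 (operand ≠ 0)
(¬p3 ∧ p2) = min(0, 0.09) = 0
((¬p3 ∧ p2) → p3): 0 ≤ 0.89, so result = 1
(((p3 ∧ (p3 ∨ p2)) ∨ (((p3 ∧ (p3 ∧ p1)) → (¬p3 ∧ p3)) ∨ p2)) ∨ ((¬p3 ∧ p2) → p3)) = max(0.89, 1) = 1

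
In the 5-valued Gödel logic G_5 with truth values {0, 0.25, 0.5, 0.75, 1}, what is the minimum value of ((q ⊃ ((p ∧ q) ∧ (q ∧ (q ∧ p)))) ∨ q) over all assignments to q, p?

The minimum is attained at q = 0.25, p = 0:
  (p ∧ q) = min(0, 0.25) = 0
  (q ∧ p) = min(0.25, 0) = 0
  (q ∧ (q ∧ p)) = min(0.25, 0) = 0
  ((p ∧ q) ∧ (q ∧ (q ∧ p))) = min(0, 0) = 0
  (q ⊃ ((p ∧ q) ∧ (q ∧ (q ∧ p)))): 0.25 > 0, so result = 0
  ((q ⊃ ((p ∧ q) ∧ (q ∧ (q ∧ p)))) ∨ q) = max(0, 0.25) = 0.25
Checking all 25 assignments confirms none give a value below 0.25.

0.25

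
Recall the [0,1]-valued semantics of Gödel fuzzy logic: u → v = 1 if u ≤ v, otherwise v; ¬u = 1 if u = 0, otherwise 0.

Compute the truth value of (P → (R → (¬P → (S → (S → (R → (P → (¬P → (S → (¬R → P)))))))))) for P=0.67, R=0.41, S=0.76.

¬P: Gödel ¬ of 0.67 = 0 (operand ≠ 0)
¬P: Gödel ¬ of 0.67 = 0 (operand ≠ 0)
¬R: Gödel ¬ of 0.41 = 0 (operand ≠ 0)
(¬R → P): 0 ≤ 0.67, so result = 1
(S → (¬R → P)): 0.76 ≤ 1, so result = 1
(¬P → (S → (¬R → P))): 0 ≤ 1, so result = 1
(P → (¬P → (S → (¬R → P)))): 0.67 ≤ 1, so result = 1
(R → (P → (¬P → (S → (¬R → P))))): 0.41 ≤ 1, so result = 1
(S → (R → (P → (¬P → (S → (¬R → P)))))): 0.76 ≤ 1, so result = 1
(S → (S → (R → (P → (¬P → (S → (¬R → P))))))): 0.76 ≤ 1, so result = 1
(¬P → (S → (S → (R → (P → (¬P → (S → (¬R → P)))))))): 0 ≤ 1, so result = 1
(R → (¬P → (S → (S → (R → (P → (¬P → (S → (¬R → P))))))))): 0.41 ≤ 1, so result = 1
(P → (R → (¬P → (S → (S → (R → (P → (¬P → (S → (¬R → P)))))))))): 0.67 ≤ 1, so result = 1

1.00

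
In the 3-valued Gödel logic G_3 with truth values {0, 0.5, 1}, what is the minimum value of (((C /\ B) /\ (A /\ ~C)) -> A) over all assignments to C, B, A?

1.00

Every assignment gives 1. For instance at C = 0, B = 0, A = 0:
  (C /\ B) = min(0, 0) = 0
  ~C: Gödel ¬ of 0 = 1 (operand is 0)
  (A /\ ~C) = min(0, 1) = 0
  ((C /\ B) /\ (A /\ ~C)) = min(0, 0) = 0
  (((C /\ B) /\ (A /\ ~C)) -> A): 0 ≤ 0, so result = 1
All 27 assignments give value 1 — the formula is a G_3-tautology.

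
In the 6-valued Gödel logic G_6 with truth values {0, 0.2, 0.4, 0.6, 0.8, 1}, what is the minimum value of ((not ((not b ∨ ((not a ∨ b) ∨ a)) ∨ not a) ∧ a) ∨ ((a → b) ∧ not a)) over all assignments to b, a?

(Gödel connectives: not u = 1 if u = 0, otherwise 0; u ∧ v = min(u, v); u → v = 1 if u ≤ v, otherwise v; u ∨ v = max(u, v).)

0.00

The minimum is attained at b = 0, a = 0.2:
  not b: Gödel ¬ of 0 = 1 (operand is 0)
  not a: Gödel ¬ of 0.2 = 0 (operand ≠ 0)
  (not a ∨ b) = max(0, 0) = 0
  ((not a ∨ b) ∨ a) = max(0, 0.2) = 0.2
  (not b ∨ ((not a ∨ b) ∨ a)) = max(1, 0.2) = 1
  not a: Gödel ¬ of 0.2 = 0 (operand ≠ 0)
  ((not b ∨ ((not a ∨ b) ∨ a)) ∨ not a) = max(1, 0) = 1
  not ((not b ∨ ((not a ∨ b) ∨ a)) ∨ not a): Gödel ¬ of 1 = 0 (operand ≠ 0)
  (not ((not b ∨ ((not a ∨ b) ∨ a)) ∨ not a) ∧ a) = min(0, 0.2) = 0
  (a → b): 0.2 > 0, so result = 0
  not a: Gödel ¬ of 0.2 = 0 (operand ≠ 0)
  ((a → b) ∧ not a) = min(0, 0) = 0
  ((not ((not b ∨ ((not a ∨ b) ∨ a)) ∨ not a) ∧ a) ∨ ((a → b) ∧ not a)) = max(0, 0) = 0
Checking all 36 assignments confirms none give a value below 0.00.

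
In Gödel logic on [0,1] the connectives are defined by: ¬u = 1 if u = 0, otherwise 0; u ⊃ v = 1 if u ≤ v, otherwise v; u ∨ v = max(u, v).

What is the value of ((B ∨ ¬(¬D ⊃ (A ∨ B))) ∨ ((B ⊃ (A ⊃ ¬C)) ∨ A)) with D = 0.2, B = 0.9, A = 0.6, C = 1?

¬D: Gödel ¬ of 0.2 = 0 (operand ≠ 0)
(A ∨ B) = max(0.6, 0.9) = 0.9
(¬D ⊃ (A ∨ B)): 0 ≤ 0.9, so result = 1
¬(¬D ⊃ (A ∨ B)): Gödel ¬ of 1 = 0 (operand ≠ 0)
(B ∨ ¬(¬D ⊃ (A ∨ B))) = max(0.9, 0) = 0.9
¬C: Gödel ¬ of 1 = 0 (operand ≠ 0)
(A ⊃ ¬C): 0.6 > 0, so result = 0
(B ⊃ (A ⊃ ¬C)): 0.9 > 0, so result = 0
((B ⊃ (A ⊃ ¬C)) ∨ A) = max(0, 0.6) = 0.6
((B ∨ ¬(¬D ⊃ (A ∨ B))) ∨ ((B ⊃ (A ⊃ ¬C)) ∨ A)) = max(0.9, 0.6) = 0.9

0.90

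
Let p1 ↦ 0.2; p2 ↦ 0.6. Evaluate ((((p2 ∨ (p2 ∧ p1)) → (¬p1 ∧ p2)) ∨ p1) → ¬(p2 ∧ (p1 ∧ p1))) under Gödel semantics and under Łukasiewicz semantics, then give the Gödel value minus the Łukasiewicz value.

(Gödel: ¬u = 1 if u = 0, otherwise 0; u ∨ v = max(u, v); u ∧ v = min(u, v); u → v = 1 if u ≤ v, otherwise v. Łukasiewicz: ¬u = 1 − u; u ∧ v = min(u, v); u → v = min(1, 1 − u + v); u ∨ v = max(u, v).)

Gödel evaluation:
  (p2 ∧ p1) = min(0.6, 0.2) = 0.2
  (p2 ∨ (p2 ∧ p1)) = max(0.6, 0.2) = 0.6
  ¬p1: Gödel ¬ of 0.2 = 0 (operand ≠ 0)
  (¬p1 ∧ p2) = min(0, 0.6) = 0
  ((p2 ∨ (p2 ∧ p1)) → (¬p1 ∧ p2)): 0.6 > 0, so result = 0
  (((p2 ∨ (p2 ∧ p1)) → (¬p1 ∧ p2)) ∨ p1) = max(0, 0.2) = 0.2
  (p1 ∧ p1) = min(0.2, 0.2) = 0.2
  (p2 ∧ (p1 ∧ p1)) = min(0.6, 0.2) = 0.2
  ¬(p2 ∧ (p1 ∧ p1)): Gödel ¬ of 0.2 = 0 (operand ≠ 0)
  ((((p2 ∨ (p2 ∧ p1)) → (¬p1 ∧ p2)) ∨ p1) → ¬(p2 ∧ (p1 ∧ p1))): 0.2 > 0, so result = 0
  Gödel value = 0
Łukasiewicz evaluation:
  (p2 ∧ p1) = min(0.6, 0.2) = 0.2
  (p2 ∨ (p2 ∧ p1)) = max(0.6, 0.2) = 0.6
  ¬p1: Łukasiewicz ¬ gives 1 − 0.2 = 0.8
  (¬p1 ∧ p2) = min(0.8, 0.6) = 0.6
  ((p2 ∨ (p2 ∧ p1)) → (¬p1 ∧ p2)): min(1, 1 − 0.6 + 0.6) = 1
  (((p2 ∨ (p2 ∧ p1)) → (¬p1 ∧ p2)) ∨ p1) = max(1, 0.2) = 1
  (p1 ∧ p1) = min(0.2, 0.2) = 0.2
  (p2 ∧ (p1 ∧ p1)) = min(0.6, 0.2) = 0.2
  ¬(p2 ∧ (p1 ∧ p1)): Łukasiewicz ¬ gives 1 − 0.2 = 0.8
  ((((p2 ∨ (p2 ∧ p1)) → (¬p1 ∧ p2)) ∨ p1) → ¬(p2 ∧ (p1 ∧ p1))): min(1, 1 − 1 + 0.8) = 0.8
  Łukasiewicz value = 0.8
Difference: 0 − 0.8 = -0.80

-0.80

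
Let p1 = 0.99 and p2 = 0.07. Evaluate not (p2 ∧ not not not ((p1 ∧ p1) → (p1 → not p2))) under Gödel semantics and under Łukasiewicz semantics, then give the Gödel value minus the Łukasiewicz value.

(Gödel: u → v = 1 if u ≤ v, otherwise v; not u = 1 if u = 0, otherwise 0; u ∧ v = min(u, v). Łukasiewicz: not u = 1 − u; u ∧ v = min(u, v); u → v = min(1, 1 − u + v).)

-0.95

Gödel evaluation:
  (p1 ∧ p1) = min(0.99, 0.99) = 0.99
  not p2: Gödel ¬ of 0.07 = 0 (operand ≠ 0)
  (p1 → not p2): 0.99 > 0, so result = 0
  ((p1 ∧ p1) → (p1 → not p2)): 0.99 > 0, so result = 0
  not ((p1 ∧ p1) → (p1 → not p2)): Gödel ¬ of 0 = 1 (operand is 0)
  not not ((p1 ∧ p1) → (p1 → not p2)): Gödel ¬ of 1 = 0 (operand ≠ 0)
  not not not ((p1 ∧ p1) → (p1 → not p2)): Gödel ¬ of 0 = 1 (operand is 0)
  (p2 ∧ not not not ((p1 ∧ p1) → (p1 → not p2))) = min(0.07, 1) = 0.07
  not (p2 ∧ not not not ((p1 ∧ p1) → (p1 → not p2))): Gödel ¬ of 0.07 = 0 (operand ≠ 0)
  Gödel value = 0
Łukasiewicz evaluation:
  (p1 ∧ p1) = min(0.99, 0.99) = 0.99
  not p2: Łukasiewicz ¬ gives 1 − 0.07 = 0.93
  (p1 → not p2): min(1, 1 − 0.99 + 0.93) = 0.94
  ((p1 ∧ p1) → (p1 → not p2)): min(1, 1 − 0.99 + 0.94) = 0.95
  not ((p1 ∧ p1) → (p1 → not p2)): Łukasiewicz ¬ gives 1 − 0.95 = 0.05
  not not ((p1 ∧ p1) → (p1 → not p2)): Łukasiewicz ¬ gives 1 − 0.05 = 0.95
  not not not ((p1 ∧ p1) → (p1 → not p2)): Łukasiewicz ¬ gives 1 − 0.95 = 0.05
  (p2 ∧ not not not ((p1 ∧ p1) → (p1 → not p2))) = min(0.07, 0.05) = 0.05
  not (p2 ∧ not not not ((p1 ∧ p1) → (p1 → not p2))): Łukasiewicz ¬ gives 1 − 0.05 = 0.95
  Łukasiewicz value = 0.95
Difference: 0 − 0.95 = -0.95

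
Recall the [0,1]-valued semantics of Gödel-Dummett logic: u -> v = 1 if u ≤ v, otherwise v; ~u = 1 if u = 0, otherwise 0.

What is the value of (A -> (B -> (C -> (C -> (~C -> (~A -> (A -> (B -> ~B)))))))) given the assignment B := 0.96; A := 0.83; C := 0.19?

~C: Gödel ¬ of 0.19 = 0 (operand ≠ 0)
~A: Gödel ¬ of 0.83 = 0 (operand ≠ 0)
~B: Gödel ¬ of 0.96 = 0 (operand ≠ 0)
(B -> ~B): 0.96 > 0, so result = 0
(A -> (B -> ~B)): 0.83 > 0, so result = 0
(~A -> (A -> (B -> ~B))): 0 ≤ 0, so result = 1
(~C -> (~A -> (A -> (B -> ~B)))): 0 ≤ 1, so result = 1
(C -> (~C -> (~A -> (A -> (B -> ~B))))): 0.19 ≤ 1, so result = 1
(C -> (C -> (~C -> (~A -> (A -> (B -> ~B)))))): 0.19 ≤ 1, so result = 1
(B -> (C -> (C -> (~C -> (~A -> (A -> (B -> ~B))))))): 0.96 ≤ 1, so result = 1
(A -> (B -> (C -> (C -> (~C -> (~A -> (A -> (B -> ~B)))))))): 0.83 ≤ 1, so result = 1

1.00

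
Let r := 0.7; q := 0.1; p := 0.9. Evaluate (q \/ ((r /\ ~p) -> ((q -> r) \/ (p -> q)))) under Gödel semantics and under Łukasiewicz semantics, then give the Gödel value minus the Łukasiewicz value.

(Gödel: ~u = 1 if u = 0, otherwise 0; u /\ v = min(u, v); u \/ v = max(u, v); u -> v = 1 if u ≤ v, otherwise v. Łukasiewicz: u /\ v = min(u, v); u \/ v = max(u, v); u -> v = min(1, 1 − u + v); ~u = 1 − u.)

0.00

Gödel evaluation:
  ~p: Gödel ¬ of 0.9 = 0 (operand ≠ 0)
  (r /\ ~p) = min(0.7, 0) = 0
  (q -> r): 0.1 ≤ 0.7, so result = 1
  (p -> q): 0.9 > 0.1, so result = 0.1
  ((q -> r) \/ (p -> q)) = max(1, 0.1) = 1
  ((r /\ ~p) -> ((q -> r) \/ (p -> q))): 0 ≤ 1, so result = 1
  (q \/ ((r /\ ~p) -> ((q -> r) \/ (p -> q)))) = max(0.1, 1) = 1
  Gödel value = 1
Łukasiewicz evaluation:
  ~p: Łukasiewicz ¬ gives 1 − 0.9 = 0.1
  (r /\ ~p) = min(0.7, 0.1) = 0.1
  (q -> r): min(1, 1 − 0.1 + 0.7) = 1
  (p -> q): min(1, 1 − 0.9 + 0.1) = 0.2
  ((q -> r) \/ (p -> q)) = max(1, 0.2) = 1
  ((r /\ ~p) -> ((q -> r) \/ (p -> q))): min(1, 1 − 0.1 + 1) = 1
  (q \/ ((r /\ ~p) -> ((q -> r) \/ (p -> q)))) = max(0.1, 1) = 1
  Łukasiewicz value = 1
Difference: 1 − 1 = 0.00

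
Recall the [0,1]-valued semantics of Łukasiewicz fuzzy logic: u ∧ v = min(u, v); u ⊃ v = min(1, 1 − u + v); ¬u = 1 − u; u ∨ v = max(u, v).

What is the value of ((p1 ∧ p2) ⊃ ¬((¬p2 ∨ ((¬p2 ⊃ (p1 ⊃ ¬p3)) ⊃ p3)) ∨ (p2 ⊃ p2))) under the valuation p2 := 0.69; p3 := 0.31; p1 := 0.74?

(p1 ∧ p2) = min(0.74, 0.69) = 0.69
¬p2: Łukasiewicz ¬ gives 1 − 0.69 = 0.31
¬p2: Łukasiewicz ¬ gives 1 − 0.69 = 0.31
¬p3: Łukasiewicz ¬ gives 1 − 0.31 = 0.69
(p1 ⊃ ¬p3): min(1, 1 − 0.74 + 0.69) = 0.95
(¬p2 ⊃ (p1 ⊃ ¬p3)): min(1, 1 − 0.31 + 0.95) = 1
((¬p2 ⊃ (p1 ⊃ ¬p3)) ⊃ p3): min(1, 1 − 1 + 0.31) = 0.31
(¬p2 ∨ ((¬p2 ⊃ (p1 ⊃ ¬p3)) ⊃ p3)) = max(0.31, 0.31) = 0.31
(p2 ⊃ p2): min(1, 1 − 0.69 + 0.69) = 1
((¬p2 ∨ ((¬p2 ⊃ (p1 ⊃ ¬p3)) ⊃ p3)) ∨ (p2 ⊃ p2)) = max(0.31, 1) = 1
¬((¬p2 ∨ ((¬p2 ⊃ (p1 ⊃ ¬p3)) ⊃ p3)) ∨ (p2 ⊃ p2)): Łukasiewicz ¬ gives 1 − 1 = 0
((p1 ∧ p2) ⊃ ¬((¬p2 ∨ ((¬p2 ⊃ (p1 ⊃ ¬p3)) ⊃ p3)) ∨ (p2 ⊃ p2))): min(1, 1 − 0.69 + 0) = 0.31

0.31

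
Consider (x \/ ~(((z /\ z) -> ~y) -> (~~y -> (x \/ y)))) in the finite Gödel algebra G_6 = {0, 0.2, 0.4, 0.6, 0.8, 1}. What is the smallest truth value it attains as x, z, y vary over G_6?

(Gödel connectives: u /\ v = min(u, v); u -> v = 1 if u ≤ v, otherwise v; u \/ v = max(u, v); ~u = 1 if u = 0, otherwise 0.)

0.00

The minimum is attained at x = 0, z = 0, y = 0:
  (z /\ z) = min(0, 0) = 0
  ~y: Gödel ¬ of 0 = 1 (operand is 0)
  ((z /\ z) -> ~y): 0 ≤ 1, so result = 1
  ~y: Gödel ¬ of 0 = 1 (operand is 0)
  ~~y: Gödel ¬ of 1 = 0 (operand ≠ 0)
  (x \/ y) = max(0, 0) = 0
  (~~y -> (x \/ y)): 0 ≤ 0, so result = 1
  (((z /\ z) -> ~y) -> (~~y -> (x \/ y))): 1 ≤ 1, so result = 1
  ~(((z /\ z) -> ~y) -> (~~y -> (x \/ y))): Gödel ¬ of 1 = 0 (operand ≠ 0)
  (x \/ ~(((z /\ z) -> ~y) -> (~~y -> (x \/ y)))) = max(0, 0) = 0
Checking all 216 assignments confirms none give a value below 0.00.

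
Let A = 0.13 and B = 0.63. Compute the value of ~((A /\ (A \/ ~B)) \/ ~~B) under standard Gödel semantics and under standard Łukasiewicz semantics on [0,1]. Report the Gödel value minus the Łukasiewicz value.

Gödel evaluation:
  ~B: Gödel ¬ of 0.63 = 0 (operand ≠ 0)
  (A \/ ~B) = max(0.13, 0) = 0.13
  (A /\ (A \/ ~B)) = min(0.13, 0.13) = 0.13
  ~B: Gödel ¬ of 0.63 = 0 (operand ≠ 0)
  ~~B: Gödel ¬ of 0 = 1 (operand is 0)
  ((A /\ (A \/ ~B)) \/ ~~B) = max(0.13, 1) = 1
  ~((A /\ (A \/ ~B)) \/ ~~B): Gödel ¬ of 1 = 0 (operand ≠ 0)
  Gödel value = 0
Łukasiewicz evaluation:
  ~B: Łukasiewicz ¬ gives 1 − 0.63 = 0.37
  (A \/ ~B) = max(0.13, 0.37) = 0.37
  (A /\ (A \/ ~B)) = min(0.13, 0.37) = 0.13
  ~B: Łukasiewicz ¬ gives 1 − 0.63 = 0.37
  ~~B: Łukasiewicz ¬ gives 1 − 0.37 = 0.63
  ((A /\ (A \/ ~B)) \/ ~~B) = max(0.13, 0.63) = 0.63
  ~((A /\ (A \/ ~B)) \/ ~~B): Łukasiewicz ¬ gives 1 − 0.63 = 0.37
  Łukasiewicz value = 0.37
Difference: 0 − 0.37 = -0.37

-0.37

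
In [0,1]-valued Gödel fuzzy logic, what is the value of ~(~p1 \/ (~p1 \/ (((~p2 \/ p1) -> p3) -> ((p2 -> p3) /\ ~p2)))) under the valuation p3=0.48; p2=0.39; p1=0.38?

~p1: Gödel ¬ of 0.38 = 0 (operand ≠ 0)
~p1: Gödel ¬ of 0.38 = 0 (operand ≠ 0)
~p2: Gödel ¬ of 0.39 = 0 (operand ≠ 0)
(~p2 \/ p1) = max(0, 0.38) = 0.38
((~p2 \/ p1) -> p3): 0.38 ≤ 0.48, so result = 1
(p2 -> p3): 0.39 ≤ 0.48, so result = 1
~p2: Gödel ¬ of 0.39 = 0 (operand ≠ 0)
((p2 -> p3) /\ ~p2) = min(1, 0) = 0
(((~p2 \/ p1) -> p3) -> ((p2 -> p3) /\ ~p2)): 1 > 0, so result = 0
(~p1 \/ (((~p2 \/ p1) -> p3) -> ((p2 -> p3) /\ ~p2))) = max(0, 0) = 0
(~p1 \/ (~p1 \/ (((~p2 \/ p1) -> p3) -> ((p2 -> p3) /\ ~p2)))) = max(0, 0) = 0
~(~p1 \/ (~p1 \/ (((~p2 \/ p1) -> p3) -> ((p2 -> p3) /\ ~p2)))): Gödel ¬ of 0 = 1 (operand is 0)

1.00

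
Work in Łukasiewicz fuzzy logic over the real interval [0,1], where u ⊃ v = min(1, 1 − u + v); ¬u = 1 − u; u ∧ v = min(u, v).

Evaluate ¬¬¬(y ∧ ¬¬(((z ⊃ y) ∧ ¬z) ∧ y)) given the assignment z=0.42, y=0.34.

(z ⊃ y): min(1, 1 − 0.42 + 0.34) = 0.92
¬z: Łukasiewicz ¬ gives 1 − 0.42 = 0.58
((z ⊃ y) ∧ ¬z) = min(0.92, 0.58) = 0.58
(((z ⊃ y) ∧ ¬z) ∧ y) = min(0.58, 0.34) = 0.34
¬(((z ⊃ y) ∧ ¬z) ∧ y): Łukasiewicz ¬ gives 1 − 0.34 = 0.66
¬¬(((z ⊃ y) ∧ ¬z) ∧ y): Łukasiewicz ¬ gives 1 − 0.66 = 0.34
(y ∧ ¬¬(((z ⊃ y) ∧ ¬z) ∧ y)) = min(0.34, 0.34) = 0.34
¬(y ∧ ¬¬(((z ⊃ y) ∧ ¬z) ∧ y)): Łukasiewicz ¬ gives 1 − 0.34 = 0.66
¬¬(y ∧ ¬¬(((z ⊃ y) ∧ ¬z) ∧ y)): Łukasiewicz ¬ gives 1 − 0.66 = 0.34
¬¬¬(y ∧ ¬¬(((z ⊃ y) ∧ ¬z) ∧ y)): Łukasiewicz ¬ gives 1 − 0.34 = 0.66

0.66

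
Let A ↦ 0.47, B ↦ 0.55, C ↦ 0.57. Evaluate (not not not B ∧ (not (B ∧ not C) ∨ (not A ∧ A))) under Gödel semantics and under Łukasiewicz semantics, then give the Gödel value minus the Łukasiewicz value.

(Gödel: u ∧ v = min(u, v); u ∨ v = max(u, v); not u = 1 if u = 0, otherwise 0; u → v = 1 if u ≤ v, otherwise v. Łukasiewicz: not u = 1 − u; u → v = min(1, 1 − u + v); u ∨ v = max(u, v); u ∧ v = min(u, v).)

Gödel evaluation:
  not B: Gödel ¬ of 0.55 = 0 (operand ≠ 0)
  not not B: Gödel ¬ of 0 = 1 (operand is 0)
  not not not B: Gödel ¬ of 1 = 0 (operand ≠ 0)
  not C: Gödel ¬ of 0.57 = 0 (operand ≠ 0)
  (B ∧ not C) = min(0.55, 0) = 0
  not (B ∧ not C): Gödel ¬ of 0 = 1 (operand is 0)
  not A: Gödel ¬ of 0.47 = 0 (operand ≠ 0)
  (not A ∧ A) = min(0, 0.47) = 0
  (not (B ∧ not C) ∨ (not A ∧ A)) = max(1, 0) = 1
  (not not not B ∧ (not (B ∧ not C) ∨ (not A ∧ A))) = min(0, 1) = 0
  Gödel value = 0
Łukasiewicz evaluation:
  not B: Łukasiewicz ¬ gives 1 − 0.55 = 0.45
  not not B: Łukasiewicz ¬ gives 1 − 0.45 = 0.55
  not not not B: Łukasiewicz ¬ gives 1 − 0.55 = 0.45
  not C: Łukasiewicz ¬ gives 1 − 0.57 = 0.43
  (B ∧ not C) = min(0.55, 0.43) = 0.43
  not (B ∧ not C): Łukasiewicz ¬ gives 1 − 0.43 = 0.57
  not A: Łukasiewicz ¬ gives 1 − 0.47 = 0.53
  (not A ∧ A) = min(0.53, 0.47) = 0.47
  (not (B ∧ not C) ∨ (not A ∧ A)) = max(0.57, 0.47) = 0.57
  (not not not B ∧ (not (B ∧ not C) ∨ (not A ∧ A))) = min(0.45, 0.57) = 0.45
  Łukasiewicz value = 0.45
Difference: 0 − 0.45 = -0.45

-0.45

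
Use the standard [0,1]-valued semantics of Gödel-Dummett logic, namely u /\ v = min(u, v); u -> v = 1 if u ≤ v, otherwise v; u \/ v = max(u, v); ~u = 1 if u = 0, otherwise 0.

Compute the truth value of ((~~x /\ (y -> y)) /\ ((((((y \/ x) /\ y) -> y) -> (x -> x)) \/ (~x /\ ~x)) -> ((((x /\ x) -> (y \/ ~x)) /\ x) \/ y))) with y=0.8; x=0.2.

~x: Gödel ¬ of 0.2 = 0 (operand ≠ 0)
~~x: Gödel ¬ of 0 = 1 (operand is 0)
(y -> y): 0.8 ≤ 0.8, so result = 1
(~~x /\ (y -> y)) = min(1, 1) = 1
(y \/ x) = max(0.8, 0.2) = 0.8
((y \/ x) /\ y) = min(0.8, 0.8) = 0.8
(((y \/ x) /\ y) -> y): 0.8 ≤ 0.8, so result = 1
(x -> x): 0.2 ≤ 0.2, so result = 1
((((y \/ x) /\ y) -> y) -> (x -> x)): 1 ≤ 1, so result = 1
~x: Gödel ¬ of 0.2 = 0 (operand ≠ 0)
~x: Gödel ¬ of 0.2 = 0 (operand ≠ 0)
(~x /\ ~x) = min(0, 0) = 0
(((((y \/ x) /\ y) -> y) -> (x -> x)) \/ (~x /\ ~x)) = max(1, 0) = 1
(x /\ x) = min(0.2, 0.2) = 0.2
~x: Gödel ¬ of 0.2 = 0 (operand ≠ 0)
(y \/ ~x) = max(0.8, 0) = 0.8
((x /\ x) -> (y \/ ~x)): 0.2 ≤ 0.8, so result = 1
(((x /\ x) -> (y \/ ~x)) /\ x) = min(1, 0.2) = 0.2
((((x /\ x) -> (y \/ ~x)) /\ x) \/ y) = max(0.2, 0.8) = 0.8
((((((y \/ x) /\ y) -> y) -> (x -> x)) \/ (~x /\ ~x)) -> ((((x /\ x) -> (y \/ ~x)) /\ x) \/ y)): 1 > 0.8, so result = 0.8
((~~x /\ (y -> y)) /\ ((((((y \/ x) /\ y) -> y) -> (x -> x)) \/ (~x /\ ~x)) -> ((((x /\ x) -> (y \/ ~x)) /\ x) \/ y))) = min(1, 0.8) = 0.8

0.80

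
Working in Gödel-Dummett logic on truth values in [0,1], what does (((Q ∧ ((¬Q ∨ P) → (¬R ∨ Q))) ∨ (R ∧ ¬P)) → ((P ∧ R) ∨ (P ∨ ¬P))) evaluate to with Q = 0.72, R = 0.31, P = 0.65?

¬Q: Gödel ¬ of 0.72 = 0 (operand ≠ 0)
(¬Q ∨ P) = max(0, 0.65) = 0.65
¬R: Gödel ¬ of 0.31 = 0 (operand ≠ 0)
(¬R ∨ Q) = max(0, 0.72) = 0.72
((¬Q ∨ P) → (¬R ∨ Q)): 0.65 ≤ 0.72, so result = 1
(Q ∧ ((¬Q ∨ P) → (¬R ∨ Q))) = min(0.72, 1) = 0.72
¬P: Gödel ¬ of 0.65 = 0 (operand ≠ 0)
(R ∧ ¬P) = min(0.31, 0) = 0
((Q ∧ ((¬Q ∨ P) → (¬R ∨ Q))) ∨ (R ∧ ¬P)) = max(0.72, 0) = 0.72
(P ∧ R) = min(0.65, 0.31) = 0.31
¬P: Gödel ¬ of 0.65 = 0 (operand ≠ 0)
(P ∨ ¬P) = max(0.65, 0) = 0.65
((P ∧ R) ∨ (P ∨ ¬P)) = max(0.31, 0.65) = 0.65
(((Q ∧ ((¬Q ∨ P) → (¬R ∨ Q))) ∨ (R ∧ ¬P)) → ((P ∧ R) ∨ (P ∨ ¬P))): 0.72 > 0.65, so result = 0.65

0.65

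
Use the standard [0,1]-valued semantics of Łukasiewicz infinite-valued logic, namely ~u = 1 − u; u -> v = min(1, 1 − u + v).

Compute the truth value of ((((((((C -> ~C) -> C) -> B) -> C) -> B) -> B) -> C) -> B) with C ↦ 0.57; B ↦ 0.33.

~C: Łukasiewicz ¬ gives 1 − 0.57 = 0.43
(C -> ~C): min(1, 1 − 0.57 + 0.43) = 0.86
((C -> ~C) -> C): min(1, 1 − 0.86 + 0.57) = 0.71
(((C -> ~C) -> C) -> B): min(1, 1 − 0.71 + 0.33) = 0.62
((((C -> ~C) -> C) -> B) -> C): min(1, 1 − 0.62 + 0.57) = 0.95
(((((C -> ~C) -> C) -> B) -> C) -> B): min(1, 1 − 0.95 + 0.33) = 0.38
((((((C -> ~C) -> C) -> B) -> C) -> B) -> B): min(1, 1 − 0.38 + 0.33) = 0.95
(((((((C -> ~C) -> C) -> B) -> C) -> B) -> B) -> C): min(1, 1 − 0.95 + 0.57) = 0.62
((((((((C -> ~C) -> C) -> B) -> C) -> B) -> B) -> C) -> B): min(1, 1 − 0.62 + 0.33) = 0.71

0.71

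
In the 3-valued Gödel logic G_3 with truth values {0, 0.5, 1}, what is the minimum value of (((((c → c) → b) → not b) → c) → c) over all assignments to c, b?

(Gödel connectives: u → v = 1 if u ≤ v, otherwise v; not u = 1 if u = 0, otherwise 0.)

0.00

The minimum is attained at c = 0, b = 0.5:
  (c → c): 0 ≤ 0, so result = 1
  ((c → c) → b): 1 > 0.5, so result = 0.5
  not b: Gödel ¬ of 0.5 = 0 (operand ≠ 0)
  (((c → c) → b) → not b): 0.5 > 0, so result = 0
  ((((c → c) → b) → not b) → c): 0 ≤ 0, so result = 1
  (((((c → c) → b) → not b) → c) → c): 1 > 0, so result = 0
Checking all 9 assignments confirms none give a value below 0.00.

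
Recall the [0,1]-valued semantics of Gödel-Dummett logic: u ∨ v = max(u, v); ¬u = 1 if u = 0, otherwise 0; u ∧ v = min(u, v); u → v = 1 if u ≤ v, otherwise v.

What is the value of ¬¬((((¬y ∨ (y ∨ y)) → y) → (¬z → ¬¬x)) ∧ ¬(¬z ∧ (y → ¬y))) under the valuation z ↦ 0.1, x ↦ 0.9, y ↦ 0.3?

¬y: Gödel ¬ of 0.3 = 0 (operand ≠ 0)
(y ∨ y) = max(0.3, 0.3) = 0.3
(¬y ∨ (y ∨ y)) = max(0, 0.3) = 0.3
((¬y ∨ (y ∨ y)) → y): 0.3 ≤ 0.3, so result = 1
¬z: Gödel ¬ of 0.1 = 0 (operand ≠ 0)
¬x: Gödel ¬ of 0.9 = 0 (operand ≠ 0)
¬¬x: Gödel ¬ of 0 = 1 (operand is 0)
(¬z → ¬¬x): 0 ≤ 1, so result = 1
(((¬y ∨ (y ∨ y)) → y) → (¬z → ¬¬x)): 1 ≤ 1, so result = 1
¬z: Gödel ¬ of 0.1 = 0 (operand ≠ 0)
¬y: Gödel ¬ of 0.3 = 0 (operand ≠ 0)
(y → ¬y): 0.3 > 0, so result = 0
(¬z ∧ (y → ¬y)) = min(0, 0) = 0
¬(¬z ∧ (y → ¬y)): Gödel ¬ of 0 = 1 (operand is 0)
((((¬y ∨ (y ∨ y)) → y) → (¬z → ¬¬x)) ∧ ¬(¬z ∧ (y → ¬y))) = min(1, 1) = 1
¬((((¬y ∨ (y ∨ y)) → y) → (¬z → ¬¬x)) ∧ ¬(¬z ∧ (y → ¬y))): Gödel ¬ of 1 = 0 (operand ≠ 0)
¬¬((((¬y ∨ (y ∨ y)) → y) → (¬z → ¬¬x)) ∧ ¬(¬z ∧ (y → ¬y))): Gödel ¬ of 0 = 1 (operand is 0)

1.00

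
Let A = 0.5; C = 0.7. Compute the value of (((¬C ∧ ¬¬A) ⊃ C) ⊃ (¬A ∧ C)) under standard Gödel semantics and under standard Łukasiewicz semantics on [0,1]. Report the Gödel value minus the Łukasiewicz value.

Gödel evaluation:
  ¬C: Gödel ¬ of 0.7 = 0 (operand ≠ 0)
  ¬A: Gödel ¬ of 0.5 = 0 (operand ≠ 0)
  ¬¬A: Gödel ¬ of 0 = 1 (operand is 0)
  (¬C ∧ ¬¬A) = min(0, 1) = 0
  ((¬C ∧ ¬¬A) ⊃ C): 0 ≤ 0.7, so result = 1
  ¬A: Gödel ¬ of 0.5 = 0 (operand ≠ 0)
  (¬A ∧ C) = min(0, 0.7) = 0
  (((¬C ∧ ¬¬A) ⊃ C) ⊃ (¬A ∧ C)): 1 > 0, so result = 0
  Gödel value = 0
Łukasiewicz evaluation:
  ¬C: Łukasiewicz ¬ gives 1 − 0.7 = 0.3
  ¬A: Łukasiewicz ¬ gives 1 − 0.5 = 0.5
  ¬¬A: Łukasiewicz ¬ gives 1 − 0.5 = 0.5
  (¬C ∧ ¬¬A) = min(0.3, 0.5) = 0.3
  ((¬C ∧ ¬¬A) ⊃ C): min(1, 1 − 0.3 + 0.7) = 1
  ¬A: Łukasiewicz ¬ gives 1 − 0.5 = 0.5
  (¬A ∧ C) = min(0.5, 0.7) = 0.5
  (((¬C ∧ ¬¬A) ⊃ C) ⊃ (¬A ∧ C)): min(1, 1 − 1 + 0.5) = 0.5
  Łukasiewicz value = 0.5
Difference: 0 − 0.5 = -0.50

-0.50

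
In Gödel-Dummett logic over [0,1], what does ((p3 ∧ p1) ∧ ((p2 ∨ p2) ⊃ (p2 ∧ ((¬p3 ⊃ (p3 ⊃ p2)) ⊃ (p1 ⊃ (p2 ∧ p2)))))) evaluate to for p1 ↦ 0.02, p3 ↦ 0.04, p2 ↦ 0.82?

(p3 ∧ p1) = min(0.04, 0.02) = 0.02
(p2 ∨ p2) = max(0.82, 0.82) = 0.82
¬p3: Gödel ¬ of 0.04 = 0 (operand ≠ 0)
(p3 ⊃ p2): 0.04 ≤ 0.82, so result = 1
(¬p3 ⊃ (p3 ⊃ p2)): 0 ≤ 1, so result = 1
(p2 ∧ p2) = min(0.82, 0.82) = 0.82
(p1 ⊃ (p2 ∧ p2)): 0.02 ≤ 0.82, so result = 1
((¬p3 ⊃ (p3 ⊃ p2)) ⊃ (p1 ⊃ (p2 ∧ p2))): 1 ≤ 1, so result = 1
(p2 ∧ ((¬p3 ⊃ (p3 ⊃ p2)) ⊃ (p1 ⊃ (p2 ∧ p2)))) = min(0.82, 1) = 0.82
((p2 ∨ p2) ⊃ (p2 ∧ ((¬p3 ⊃ (p3 ⊃ p2)) ⊃ (p1 ⊃ (p2 ∧ p2))))): 0.82 ≤ 0.82, so result = 1
((p3 ∧ p1) ∧ ((p2 ∨ p2) ⊃ (p2 ∧ ((¬p3 ⊃ (p3 ⊃ p2)) ⊃ (p1 ⊃ (p2 ∧ p2)))))) = min(0.02, 1) = 0.02

0.02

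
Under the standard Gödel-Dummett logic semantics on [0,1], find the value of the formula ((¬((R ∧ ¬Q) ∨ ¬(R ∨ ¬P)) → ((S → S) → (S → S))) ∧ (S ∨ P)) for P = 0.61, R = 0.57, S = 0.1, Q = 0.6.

¬Q: Gödel ¬ of 0.6 = 0 (operand ≠ 0)
(R ∧ ¬Q) = min(0.57, 0) = 0
¬P: Gödel ¬ of 0.61 = 0 (operand ≠ 0)
(R ∨ ¬P) = max(0.57, 0) = 0.57
¬(R ∨ ¬P): Gödel ¬ of 0.57 = 0 (operand ≠ 0)
((R ∧ ¬Q) ∨ ¬(R ∨ ¬P)) = max(0, 0) = 0
¬((R ∧ ¬Q) ∨ ¬(R ∨ ¬P)): Gödel ¬ of 0 = 1 (operand is 0)
(S → S): 0.1 ≤ 0.1, so result = 1
(S → S): 0.1 ≤ 0.1, so result = 1
((S → S) → (S → S)): 1 ≤ 1, so result = 1
(¬((R ∧ ¬Q) ∨ ¬(R ∨ ¬P)) → ((S → S) → (S → S))): 1 ≤ 1, so result = 1
(S ∨ P) = max(0.1, 0.61) = 0.61
((¬((R ∧ ¬Q) ∨ ¬(R ∨ ¬P)) → ((S → S) → (S → S))) ∧ (S ∨ P)) = min(1, 0.61) = 0.61

0.61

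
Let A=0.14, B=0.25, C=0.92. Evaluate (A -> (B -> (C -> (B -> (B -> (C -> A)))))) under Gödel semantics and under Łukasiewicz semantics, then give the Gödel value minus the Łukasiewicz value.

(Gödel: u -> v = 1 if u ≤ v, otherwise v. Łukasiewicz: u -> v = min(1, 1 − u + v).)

0.00

Gödel evaluation:
  (C -> A): 0.92 > 0.14, so result = 0.14
  (B -> (C -> A)): 0.25 > 0.14, so result = 0.14
  (B -> (B -> (C -> A))): 0.25 > 0.14, so result = 0.14
  (C -> (B -> (B -> (C -> A)))): 0.92 > 0.14, so result = 0.14
  (B -> (C -> (B -> (B -> (C -> A))))): 0.25 > 0.14, so result = 0.14
  (A -> (B -> (C -> (B -> (B -> (C -> A)))))): 0.14 ≤ 0.14, so result = 1
  Gödel value = 1
Łukasiewicz evaluation:
  (C -> A): min(1, 1 − 0.92 + 0.14) = 0.22
  (B -> (C -> A)): min(1, 1 − 0.25 + 0.22) = 0.97
  (B -> (B -> (C -> A))): min(1, 1 − 0.25 + 0.97) = 1
  (C -> (B -> (B -> (C -> A)))): min(1, 1 − 0.92 + 1) = 1
  (B -> (C -> (B -> (B -> (C -> A))))): min(1, 1 − 0.25 + 1) = 1
  (A -> (B -> (C -> (B -> (B -> (C -> A)))))): min(1, 1 − 0.14 + 1) = 1
  Łukasiewicz value = 1
Difference: 1 − 1 = 0.00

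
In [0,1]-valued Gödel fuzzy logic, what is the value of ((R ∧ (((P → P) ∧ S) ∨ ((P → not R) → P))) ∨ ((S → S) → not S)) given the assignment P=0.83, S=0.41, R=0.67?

(P → P): 0.83 ≤ 0.83, so result = 1
((P → P) ∧ S) = min(1, 0.41) = 0.41
not R: Gödel ¬ of 0.67 = 0 (operand ≠ 0)
(P → not R): 0.83 > 0, so result = 0
((P → not R) → P): 0 ≤ 0.83, so result = 1
(((P → P) ∧ S) ∨ ((P → not R) → P)) = max(0.41, 1) = 1
(R ∧ (((P → P) ∧ S) ∨ ((P → not R) → P))) = min(0.67, 1) = 0.67
(S → S): 0.41 ≤ 0.41, so result = 1
not S: Gödel ¬ of 0.41 = 0 (operand ≠ 0)
((S → S) → not S): 1 > 0, so result = 0
((R ∧ (((P → P) ∧ S) ∨ ((P → not R) → P))) ∨ ((S → S) → not S)) = max(0.67, 0) = 0.67

0.67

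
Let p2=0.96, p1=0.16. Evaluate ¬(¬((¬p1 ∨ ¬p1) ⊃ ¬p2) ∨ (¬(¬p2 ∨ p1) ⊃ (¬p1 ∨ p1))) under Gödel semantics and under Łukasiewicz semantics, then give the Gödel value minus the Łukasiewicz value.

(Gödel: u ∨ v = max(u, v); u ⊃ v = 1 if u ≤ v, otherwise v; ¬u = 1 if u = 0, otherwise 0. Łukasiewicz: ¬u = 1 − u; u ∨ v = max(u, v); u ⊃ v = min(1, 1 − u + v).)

Gödel evaluation:
  ¬p1: Gödel ¬ of 0.16 = 0 (operand ≠ 0)
  ¬p1: Gödel ¬ of 0.16 = 0 (operand ≠ 0)
  (¬p1 ∨ ¬p1) = max(0, 0) = 0
  ¬p2: Gödel ¬ of 0.96 = 0 (operand ≠ 0)
  ((¬p1 ∨ ¬p1) ⊃ ¬p2): 0 ≤ 0, so result = 1
  ¬((¬p1 ∨ ¬p1) ⊃ ¬p2): Gödel ¬ of 1 = 0 (operand ≠ 0)
  ¬p2: Gödel ¬ of 0.96 = 0 (operand ≠ 0)
  (¬p2 ∨ p1) = max(0, 0.16) = 0.16
  ¬(¬p2 ∨ p1): Gödel ¬ of 0.16 = 0 (operand ≠ 0)
  ¬p1: Gödel ¬ of 0.16 = 0 (operand ≠ 0)
  (¬p1 ∨ p1) = max(0, 0.16) = 0.16
  (¬(¬p2 ∨ p1) ⊃ (¬p1 ∨ p1)): 0 ≤ 0.16, so result = 1
  (¬((¬p1 ∨ ¬p1) ⊃ ¬p2) ∨ (¬(¬p2 ∨ p1) ⊃ (¬p1 ∨ p1))) = max(0, 1) = 1
  ¬(¬((¬p1 ∨ ¬p1) ⊃ ¬p2) ∨ (¬(¬p2 ∨ p1) ⊃ (¬p1 ∨ p1))): Gödel ¬ of 1 = 0 (operand ≠ 0)
  Gödel value = 0
Łukasiewicz evaluation:
  ¬p1: Łukasiewicz ¬ gives 1 − 0.16 = 0.84
  ¬p1: Łukasiewicz ¬ gives 1 − 0.16 = 0.84
  (¬p1 ∨ ¬p1) = max(0.84, 0.84) = 0.84
  ¬p2: Łukasiewicz ¬ gives 1 − 0.96 = 0.04
  ((¬p1 ∨ ¬p1) ⊃ ¬p2): min(1, 1 − 0.84 + 0.04) = 0.2
  ¬((¬p1 ∨ ¬p1) ⊃ ¬p2): Łukasiewicz ¬ gives 1 − 0.2 = 0.8
  ¬p2: Łukasiewicz ¬ gives 1 − 0.96 = 0.04
  (¬p2 ∨ p1) = max(0.04, 0.16) = 0.16
  ¬(¬p2 ∨ p1): Łukasiewicz ¬ gives 1 − 0.16 = 0.84
  ¬p1: Łukasiewicz ¬ gives 1 − 0.16 = 0.84
  (¬p1 ∨ p1) = max(0.84, 0.16) = 0.84
  (¬(¬p2 ∨ p1) ⊃ (¬p1 ∨ p1)): min(1, 1 − 0.84 + 0.84) = 1
  (¬((¬p1 ∨ ¬p1) ⊃ ¬p2) ∨ (¬(¬p2 ∨ p1) ⊃ (¬p1 ∨ p1))) = max(0.8, 1) = 1
  ¬(¬((¬p1 ∨ ¬p1) ⊃ ¬p2) ∨ (¬(¬p2 ∨ p1) ⊃ (¬p1 ∨ p1))): Łukasiewicz ¬ gives 1 − 1 = 0
  Łukasiewicz value = 0
Difference: 0 − 0 = 0.00

0.00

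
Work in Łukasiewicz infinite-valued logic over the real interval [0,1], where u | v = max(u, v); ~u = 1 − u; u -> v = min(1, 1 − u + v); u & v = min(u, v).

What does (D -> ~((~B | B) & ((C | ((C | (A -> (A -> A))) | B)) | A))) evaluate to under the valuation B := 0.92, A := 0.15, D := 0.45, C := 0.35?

0.63

~B: Łukasiewicz ¬ gives 1 − 0.92 = 0.08
(~B | B) = max(0.08, 0.92) = 0.92
(A -> A): min(1, 1 − 0.15 + 0.15) = 1
(A -> (A -> A)): min(1, 1 − 0.15 + 1) = 1
(C | (A -> (A -> A))) = max(0.35, 1) = 1
((C | (A -> (A -> A))) | B) = max(1, 0.92) = 1
(C | ((C | (A -> (A -> A))) | B)) = max(0.35, 1) = 1
((C | ((C | (A -> (A -> A))) | B)) | A) = max(1, 0.15) = 1
((~B | B) & ((C | ((C | (A -> (A -> A))) | B)) | A)) = min(0.92, 1) = 0.92
~((~B | B) & ((C | ((C | (A -> (A -> A))) | B)) | A)): Łukasiewicz ¬ gives 1 − 0.92 = 0.08
(D -> ~((~B | B) & ((C | ((C | (A -> (A -> A))) | B)) | A))): min(1, 1 − 0.45 + 0.08) = 0.63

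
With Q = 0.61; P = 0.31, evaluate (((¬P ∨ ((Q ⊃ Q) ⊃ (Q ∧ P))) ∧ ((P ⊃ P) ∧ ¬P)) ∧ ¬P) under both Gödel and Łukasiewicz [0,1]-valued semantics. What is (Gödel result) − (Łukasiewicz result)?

-0.69

Gödel evaluation:
  ¬P: Gödel ¬ of 0.31 = 0 (operand ≠ 0)
  (Q ⊃ Q): 0.61 ≤ 0.61, so result = 1
  (Q ∧ P) = min(0.61, 0.31) = 0.31
  ((Q ⊃ Q) ⊃ (Q ∧ P)): 1 > 0.31, so result = 0.31
  (¬P ∨ ((Q ⊃ Q) ⊃ (Q ∧ P))) = max(0, 0.31) = 0.31
  (P ⊃ P): 0.31 ≤ 0.31, so result = 1
  ¬P: Gödel ¬ of 0.31 = 0 (operand ≠ 0)
  ((P ⊃ P) ∧ ¬P) = min(1, 0) = 0
  ((¬P ∨ ((Q ⊃ Q) ⊃ (Q ∧ P))) ∧ ((P ⊃ P) ∧ ¬P)) = min(0.31, 0) = 0
  ¬P: Gödel ¬ of 0.31 = 0 (operand ≠ 0)
  (((¬P ∨ ((Q ⊃ Q) ⊃ (Q ∧ P))) ∧ ((P ⊃ P) ∧ ¬P)) ∧ ¬P) = min(0, 0) = 0
  Gödel value = 0
Łukasiewicz evaluation:
  ¬P: Łukasiewicz ¬ gives 1 − 0.31 = 0.69
  (Q ⊃ Q): min(1, 1 − 0.61 + 0.61) = 1
  (Q ∧ P) = min(0.61, 0.31) = 0.31
  ((Q ⊃ Q) ⊃ (Q ∧ P)): min(1, 1 − 1 + 0.31) = 0.31
  (¬P ∨ ((Q ⊃ Q) ⊃ (Q ∧ P))) = max(0.69, 0.31) = 0.69
  (P ⊃ P): min(1, 1 − 0.31 + 0.31) = 1
  ¬P: Łukasiewicz ¬ gives 1 − 0.31 = 0.69
  ((P ⊃ P) ∧ ¬P) = min(1, 0.69) = 0.69
  ((¬P ∨ ((Q ⊃ Q) ⊃ (Q ∧ P))) ∧ ((P ⊃ P) ∧ ¬P)) = min(0.69, 0.69) = 0.69
  ¬P: Łukasiewicz ¬ gives 1 − 0.31 = 0.69
  (((¬P ∨ ((Q ⊃ Q) ⊃ (Q ∧ P))) ∧ ((P ⊃ P) ∧ ¬P)) ∧ ¬P) = min(0.69, 0.69) = 0.69
  Łukasiewicz value = 0.69
Difference: 0 − 0.69 = -0.69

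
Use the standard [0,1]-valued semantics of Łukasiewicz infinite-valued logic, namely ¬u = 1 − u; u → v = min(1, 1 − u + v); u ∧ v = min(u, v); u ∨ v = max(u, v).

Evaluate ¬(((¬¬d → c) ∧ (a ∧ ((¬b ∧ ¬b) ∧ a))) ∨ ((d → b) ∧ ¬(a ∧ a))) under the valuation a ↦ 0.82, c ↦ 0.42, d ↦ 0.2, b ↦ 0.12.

0.18

¬d: Łukasiewicz ¬ gives 1 − 0.2 = 0.8
¬¬d: Łukasiewicz ¬ gives 1 − 0.8 = 0.2
(¬¬d → c): min(1, 1 − 0.2 + 0.42) = 1
¬b: Łukasiewicz ¬ gives 1 − 0.12 = 0.88
¬b: Łukasiewicz ¬ gives 1 − 0.12 = 0.88
(¬b ∧ ¬b) = min(0.88, 0.88) = 0.88
((¬b ∧ ¬b) ∧ a) = min(0.88, 0.82) = 0.82
(a ∧ ((¬b ∧ ¬b) ∧ a)) = min(0.82, 0.82) = 0.82
((¬¬d → c) ∧ (a ∧ ((¬b ∧ ¬b) ∧ a))) = min(1, 0.82) = 0.82
(d → b): min(1, 1 − 0.2 + 0.12) = 0.92
(a ∧ a) = min(0.82, 0.82) = 0.82
¬(a ∧ a): Łukasiewicz ¬ gives 1 − 0.82 = 0.18
((d → b) ∧ ¬(a ∧ a)) = min(0.92, 0.18) = 0.18
(((¬¬d → c) ∧ (a ∧ ((¬b ∧ ¬b) ∧ a))) ∨ ((d → b) ∧ ¬(a ∧ a))) = max(0.82, 0.18) = 0.82
¬(((¬¬d → c) ∧ (a ∧ ((¬b ∧ ¬b) ∧ a))) ∨ ((d → b) ∧ ¬(a ∧ a))): Łukasiewicz ¬ gives 1 − 0.82 = 0.18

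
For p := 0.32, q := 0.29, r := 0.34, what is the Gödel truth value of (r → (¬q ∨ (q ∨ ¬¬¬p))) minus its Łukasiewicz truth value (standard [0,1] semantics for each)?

-0.71

Gödel evaluation:
  ¬q: Gödel ¬ of 0.29 = 0 (operand ≠ 0)
  ¬p: Gödel ¬ of 0.32 = 0 (operand ≠ 0)
  ¬¬p: Gödel ¬ of 0 = 1 (operand is 0)
  ¬¬¬p: Gödel ¬ of 1 = 0 (operand ≠ 0)
  (q ∨ ¬¬¬p) = max(0.29, 0) = 0.29
  (¬q ∨ (q ∨ ¬¬¬p)) = max(0, 0.29) = 0.29
  (r → (¬q ∨ (q ∨ ¬¬¬p))): 0.34 > 0.29, so result = 0.29
  Gödel value = 0.29
Łukasiewicz evaluation:
  ¬q: Łukasiewicz ¬ gives 1 − 0.29 = 0.71
  ¬p: Łukasiewicz ¬ gives 1 − 0.32 = 0.68
  ¬¬p: Łukasiewicz ¬ gives 1 − 0.68 = 0.32
  ¬¬¬p: Łukasiewicz ¬ gives 1 − 0.32 = 0.68
  (q ∨ ¬¬¬p) = max(0.29, 0.68) = 0.68
  (¬q ∨ (q ∨ ¬¬¬p)) = max(0.71, 0.68) = 0.71
  (r → (¬q ∨ (q ∨ ¬¬¬p))): min(1, 1 − 0.34 + 0.71) = 1
  Łukasiewicz value = 1
Difference: 0.29 − 1 = -0.71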